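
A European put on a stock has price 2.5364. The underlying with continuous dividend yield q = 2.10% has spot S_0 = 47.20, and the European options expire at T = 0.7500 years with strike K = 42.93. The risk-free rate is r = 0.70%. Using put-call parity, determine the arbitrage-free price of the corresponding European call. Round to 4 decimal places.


Put-call parity: C - P = S_0 * exp(-qT) - K * exp(-rT).
S_0 * exp(-qT) = 47.2000 * 0.98437338 = 46.46242366
K * exp(-rT) = 42.9300 * 0.99476376 = 42.70520810
C = P + S*exp(-qT) - K*exp(-rT)
C = 2.5364 + 46.46242366 - 42.70520810 = 6.2936

Answer: Call price = 6.2936


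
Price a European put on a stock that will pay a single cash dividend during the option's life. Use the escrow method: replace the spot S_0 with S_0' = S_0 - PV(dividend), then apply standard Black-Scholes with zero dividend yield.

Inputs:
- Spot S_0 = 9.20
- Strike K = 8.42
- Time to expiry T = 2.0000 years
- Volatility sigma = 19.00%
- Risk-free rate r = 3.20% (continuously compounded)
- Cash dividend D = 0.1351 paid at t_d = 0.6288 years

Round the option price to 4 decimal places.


Answer: Price = 0.4380

Derivation:
PV(D) = D * exp(-r * t_d) = 0.1351 * 0.98007949 = 0.13240874
S_0' = S_0 - PV(D) = 9.2000 - 0.13240874 = 9.06759126
d1 = (ln(S_0'/K) + (r + sigma^2/2)*T) / (sigma*sqrt(T)) = 0.64829347
d2 = d1 - sigma*sqrt(T) = 0.37959289
exp(-rT) = 0.93800500
N(-d1) = 0.25839758; N(-d2) = 0.35212382
P = K * exp(-rT) * N(-d2) - S_0' * N(-d1) = 8.4200 * 0.93800500 * 0.35212382 - 9.06759126 * 0.25839758 = 0.4380


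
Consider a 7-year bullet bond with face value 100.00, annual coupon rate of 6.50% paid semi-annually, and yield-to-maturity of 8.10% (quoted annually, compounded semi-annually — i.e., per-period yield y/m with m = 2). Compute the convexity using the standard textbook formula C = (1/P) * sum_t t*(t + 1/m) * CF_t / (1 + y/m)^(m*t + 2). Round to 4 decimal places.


Answer: Convexity = 36.4041

Derivation:
Coupon per period c = face * coupon_rate / m = 3.250000
Periods per year m = 2; per-period yield y/m = 0.040500
Number of cashflows N = 14
Cashflows (t years, CF_t, discount factor 1/(1+y/m)^(m*t), PV):
  t = 0.5000: CF_t = 3.250000, DF = 0.961076, PV = 3.123498
  t = 1.0000: CF_t = 3.250000, DF = 0.923668, PV = 3.001921
  t = 1.5000: CF_t = 3.250000, DF = 0.887715, PV = 2.885075
  t = 2.0000: CF_t = 3.250000, DF = 0.853162, PV = 2.772778
  t = 2.5000: CF_t = 3.250000, DF = 0.819954, PV = 2.664851
  t = 3.0000: CF_t = 3.250000, DF = 0.788039, PV = 2.561125
  t = 3.5000: CF_t = 3.250000, DF = 0.757365, PV = 2.461437
  t = 4.0000: CF_t = 3.250000, DF = 0.727886, PV = 2.365629
  t = 4.5000: CF_t = 3.250000, DF = 0.699554, PV = 2.273550
  t = 5.0000: CF_t = 3.250000, DF = 0.672325, PV = 2.185056
  t = 5.5000: CF_t = 3.250000, DF = 0.646156, PV = 2.100005
  t = 6.0000: CF_t = 3.250000, DF = 0.621005, PV = 2.018266
  t = 6.5000: CF_t = 3.250000, DF = 0.596833, PV = 1.939708
  t = 7.0000: CF_t = 103.250000, DF = 0.573602, PV = 59.224428
Price P = sum_t PV_t = 91.577328
Convexity numerator sum_t t*(t + 1/m) * CF_t / (1+y/m)^(m*t + 2):
  t = 0.5000: term = 1.442537
  t = 1.0000: term = 4.159166
  t = 1.5000: term = 7.994553
  t = 2.0000: term = 12.805627
  t = 2.5000: term = 18.460779
  t = 3.0000: term = 24.839107
  t = 3.5000: term = 31.829707
  t = 4.0000: term = 39.331003
  t = 4.5000: term = 47.250124
  t = 5.0000: term = 55.502308
  t = 5.5000: term = 64.010350
  t = 6.0000: term = 72.704080
  t = 6.5000: term = 81.519872
  t = 7.0000: term = 2871.944288
Convexity = (1/P) * sum = 3333.793502 / 91.577328 = 36.404136


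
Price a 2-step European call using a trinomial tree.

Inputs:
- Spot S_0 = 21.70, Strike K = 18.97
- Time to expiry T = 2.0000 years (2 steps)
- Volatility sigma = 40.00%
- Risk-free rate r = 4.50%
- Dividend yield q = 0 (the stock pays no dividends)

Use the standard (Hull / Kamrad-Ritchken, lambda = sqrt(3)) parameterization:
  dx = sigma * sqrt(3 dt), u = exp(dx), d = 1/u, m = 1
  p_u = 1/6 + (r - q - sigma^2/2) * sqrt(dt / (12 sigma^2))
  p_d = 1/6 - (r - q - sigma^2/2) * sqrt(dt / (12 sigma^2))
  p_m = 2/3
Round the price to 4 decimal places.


dt = T/N = 1.000000; dx = sigma*sqrt(3*dt) = 0.692820
u = exp(dx) = 1.999346; d = 1/u = 0.500163
p_u = 0.141408, p_m = 0.666667, p_d = 0.191926
Discount per step: exp(-r*dt) = 0.955997
Stock lattice S(k, j) with j the centered position index:
  k=0: S(0,+0) = 21.7000
  k=1: S(1,-1) = 10.8535; S(1,+0) = 21.7000; S(1,+1) = 43.3858
  k=2: S(2,-2) = 5.4285; S(2,-1) = 10.8535; S(2,+0) = 21.7000; S(2,+1) = 43.3858; S(2,+2) = 86.7433
Terminal payoffs V(N, j) = max(S_T - K, 0):
  V(2,-2) = 0.000000; V(2,-1) = 0.000000; V(2,+0) = 2.730000; V(2,+1) = 24.415817; V(2,+2) = 67.773276
Backward induction: V(k, j) = exp(-r*dt) * [p_u * V(k+1, j+1) + p_m * V(k+1, j) + p_d * V(k+1, j-1)]
  V(1,-1) = exp(-r*dt) * [p_u*2.730000 + p_m*0.000000 + p_d*0.000000] = 0.369056
  V(1,+0) = exp(-r*dt) * [p_u*24.415817 + p_m*2.730000 + p_d*0.000000] = 5.040575
  V(1,+1) = exp(-r*dt) * [p_u*67.773276 + p_m*24.415817 + p_d*2.730000] = 25.223825
  V(0,+0) = exp(-r*dt) * [p_u*25.223825 + p_m*5.040575 + p_d*0.369056] = 6.690123

Answer: Price = V(0,0) = 6.6901


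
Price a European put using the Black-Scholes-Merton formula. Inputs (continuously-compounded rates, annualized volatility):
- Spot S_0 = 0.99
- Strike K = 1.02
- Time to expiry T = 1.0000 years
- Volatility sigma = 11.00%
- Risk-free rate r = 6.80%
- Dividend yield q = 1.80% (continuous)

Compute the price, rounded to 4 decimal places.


Answer: Price = 0.0332

Derivation:
d1 = (ln(S/K) + (r - q + 0.5*sigma^2) * T) / (sigma * sqrt(T)) = 0.23815488
d2 = d1 - sigma * sqrt(T) = 0.12815488
exp(-rT) = 0.93426047; exp(-qT) = 0.98216103
P = K * exp(-rT) * N(-d2) - S_0 * exp(-qT) * N(-d1)
N(-d1) = 0.40588049; N(-d2) = 0.44901320
P = 1.0200 * 0.93426047 * 0.44901320 - 0.9900 * 0.98216103 * 0.40588049 = 0.0332


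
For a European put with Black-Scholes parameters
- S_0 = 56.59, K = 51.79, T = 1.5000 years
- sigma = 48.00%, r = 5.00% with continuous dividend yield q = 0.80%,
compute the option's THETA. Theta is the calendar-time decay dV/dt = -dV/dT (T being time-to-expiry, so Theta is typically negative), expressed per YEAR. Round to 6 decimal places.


Answer: Theta = -2.648034

Derivation:
d1 = 0.5518755006; d2 = -0.0360020377
phi(d1) = 0.3425896796; exp(-qT) = 0.9880717129; exp(-rT) = 0.9277434863
Theta = -S*exp(-qT)*phi(d1)*sigma/(2*sqrt(T)) + r*K*exp(-rT)*N(-d2) - q*S*exp(-qT)*N(-d1)
N(-d1) = 0.2905168274; N(-d2) = 0.5143596329; sqrt(T) = 1.2247448714
Term 1 = -56.5900 * 0.9880717129 * 0.3425896796 * 0.4800 / (2 * 1.2247448714) = -3.7537733629
Term 2 = 0.0500 * 51.7900 * 0.9277434863 * 0.5143596329 = 1.2356933426
Term 3 = -0.0080 * 56.5900 * 0.9880717129 * 0.2905168274 = -0.1299539366
Theta = -3.7537733629 + (1.2356933426) + (-0.1299539366) = -2.648034


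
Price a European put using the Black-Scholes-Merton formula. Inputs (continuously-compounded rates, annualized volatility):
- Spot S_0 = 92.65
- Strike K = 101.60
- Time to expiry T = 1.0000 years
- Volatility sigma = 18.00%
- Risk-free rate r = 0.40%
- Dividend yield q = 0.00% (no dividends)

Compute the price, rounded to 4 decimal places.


Answer: Price = 12.0383

Derivation:
d1 = (ln(S/K) + (r - q + 0.5*sigma^2) * T) / (sigma * sqrt(T)) = -0.40008101
d2 = d1 - sigma * sqrt(T) = -0.58008101
exp(-rT) = 0.99600799; exp(-qT) = 1.00000000
P = K * exp(-rT) * N(-d2) - S_0 * exp(-qT) * N(-d1)
N(-d1) = 0.65545158; N(-d2) = 0.71907001
P = 101.6000 * 0.99600799 * 0.71907001 - 92.6500 * 1.00000000 * 0.65545158 = 12.0383


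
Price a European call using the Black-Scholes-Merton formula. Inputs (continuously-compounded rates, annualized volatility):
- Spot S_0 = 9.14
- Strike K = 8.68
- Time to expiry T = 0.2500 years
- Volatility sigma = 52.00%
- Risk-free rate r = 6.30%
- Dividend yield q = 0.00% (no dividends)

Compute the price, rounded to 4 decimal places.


d1 = (ln(S/K) + (r - q + 0.5*sigma^2) * T) / (sigma * sqrt(T)) = 0.38918791
d2 = d1 - sigma * sqrt(T) = 0.12918791
exp(-rT) = 0.98437338; exp(-qT) = 1.00000000
C = S_0 * exp(-qT) * N(d1) - K * exp(-rT) * N(d2)
N(d1) = 0.65143143; N(d2) = 0.55139552
C = 9.1400 * 1.00000000 * 0.65143143 - 8.6800 * 0.98437338 * 0.55139552 = 1.2428

Answer: Price = 1.2428


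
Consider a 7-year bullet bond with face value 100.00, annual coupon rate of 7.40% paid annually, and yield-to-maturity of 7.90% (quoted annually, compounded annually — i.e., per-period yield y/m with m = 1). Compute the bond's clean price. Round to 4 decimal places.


Answer: Price = 97.3879

Derivation:
Coupon per period c = face * coupon_rate / m = 7.400000
Periods per year m = 1; per-period yield y/m = 0.079000
Number of cashflows N = 7
Cashflows (t years, CF_t, discount factor 1/(1+y/m)^(m*t), PV):
  t = 1.0000: CF_t = 7.400000, DF = 0.926784, PV = 6.858202
  t = 2.0000: CF_t = 7.400000, DF = 0.858929, PV = 6.356072
  t = 3.0000: CF_t = 7.400000, DF = 0.796041, PV = 5.890707
  t = 4.0000: CF_t = 7.400000, DF = 0.737758, PV = 5.459413
  t = 5.0000: CF_t = 7.400000, DF = 0.683743, PV = 5.059697
  t = 6.0000: CF_t = 7.400000, DF = 0.633682, PV = 4.689246
  t = 7.0000: CF_t = 107.400000, DF = 0.587286, PV = 63.074551
Price P = sum_t PV_t = 97.387888


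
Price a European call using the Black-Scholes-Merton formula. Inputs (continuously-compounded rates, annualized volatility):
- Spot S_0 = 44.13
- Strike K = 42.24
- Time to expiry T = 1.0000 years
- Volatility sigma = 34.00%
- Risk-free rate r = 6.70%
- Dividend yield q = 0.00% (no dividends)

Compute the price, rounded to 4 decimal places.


d1 = (ln(S/K) + (r - q + 0.5*sigma^2) * T) / (sigma * sqrt(T)) = 0.49580054
d2 = d1 - sigma * sqrt(T) = 0.15580054
exp(-rT) = 0.93519520; exp(-qT) = 1.00000000
C = S_0 * exp(-qT) * N(d1) - K * exp(-rT) * N(d2)
N(d1) = 0.68998243; N(d2) = 0.56190488
C = 44.1300 * 1.00000000 * 0.68998243 - 42.2400 * 0.93519520 * 0.56190488 = 8.2522

Answer: Price = 8.2522


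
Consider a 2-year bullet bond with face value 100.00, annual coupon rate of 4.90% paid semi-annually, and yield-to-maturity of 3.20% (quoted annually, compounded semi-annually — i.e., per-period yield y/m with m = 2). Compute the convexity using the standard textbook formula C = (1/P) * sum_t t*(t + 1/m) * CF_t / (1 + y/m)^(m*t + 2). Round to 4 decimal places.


Answer: Convexity = 4.6202

Derivation:
Coupon per period c = face * coupon_rate / m = 2.450000
Periods per year m = 2; per-period yield y/m = 0.016000
Number of cashflows N = 4
Cashflows (t years, CF_t, discount factor 1/(1+y/m)^(m*t), PV):
  t = 0.5000: CF_t = 2.450000, DF = 0.984252, PV = 2.411417
  t = 1.0000: CF_t = 2.450000, DF = 0.968752, PV = 2.373442
  t = 1.5000: CF_t = 2.450000, DF = 0.953496, PV = 2.336065
  t = 2.0000: CF_t = 102.450000, DF = 0.938480, PV = 96.147308
Price P = sum_t PV_t = 103.268233
Convexity numerator sum_t t*(t + 1/m) * CF_t / (1+y/m)^(m*t + 2):
  t = 0.5000: term = 1.168033
  t = 1.0000: term = 3.448915
  t = 1.5000: term = 6.789203
  t = 2.0000: term = 465.714457
Convexity = (1/P) * sum = 477.120607 / 103.268233 = 4.620207


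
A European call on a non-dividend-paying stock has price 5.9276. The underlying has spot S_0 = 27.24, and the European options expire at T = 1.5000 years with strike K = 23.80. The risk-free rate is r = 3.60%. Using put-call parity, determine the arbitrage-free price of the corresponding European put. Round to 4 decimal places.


Answer: Put price = 1.2365

Derivation:
Put-call parity: C - P = S_0 * exp(-qT) - K * exp(-rT).
S_0 * exp(-qT) = 27.2400 * 1.00000000 = 27.24000000
K * exp(-rT) = 23.8000 * 0.94743211 = 22.54888413
P = C - S*exp(-qT) + K*exp(-rT)
P = 5.9276 - 27.24000000 + 22.54888413 = 1.2365


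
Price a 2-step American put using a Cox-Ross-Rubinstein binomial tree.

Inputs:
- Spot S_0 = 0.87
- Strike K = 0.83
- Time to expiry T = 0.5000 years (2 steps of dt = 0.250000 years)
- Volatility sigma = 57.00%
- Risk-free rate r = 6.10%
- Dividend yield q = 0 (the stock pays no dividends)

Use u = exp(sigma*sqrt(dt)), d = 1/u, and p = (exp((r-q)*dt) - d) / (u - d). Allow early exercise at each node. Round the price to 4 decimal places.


Answer: Price = V(0,0) = 0.0971

Derivation:
dt = T/N = 0.250000
u = exp(sigma*sqrt(dt)) = 1.329762; d = 1/u = 0.752014
p = (exp((r-q)*dt) - d) / (u - d) = 0.455826
Discount per step: exp(-r*dt) = 0.984866
Stock lattice S(k, i) with i counting down-moves:
  k=0: S(0,0) = 0.8700
  k=1: S(1,0) = 1.1569; S(1,1) = 0.6543
  k=2: S(2,0) = 1.5384; S(2,1) = 0.8700; S(2,2) = 0.4920
Terminal payoffs V(N, i) = max(K - S_T, 0):
  V(2,0) = 0.000000; V(2,1) = 0.000000; V(2,2) = 0.337993
Backward induction: V(k, i) = exp(-r*dt) * [p * V(k+1, i) + (1-p) * V(k+1, i+1)]; then take max(V_cont, immediate exercise) for American.
  V(1,0) = exp(-r*dt) * [p*0.000000 + (1-p)*0.000000] = 0.000000; exercise = 0.000000; V(1,0) = max -> 0.000000
  V(1,1) = exp(-r*dt) * [p*0.000000 + (1-p)*0.337993] = 0.181143; exercise = 0.175748; V(1,1) = max -> 0.181143
  V(0,0) = exp(-r*dt) * [p*0.000000 + (1-p)*0.181143] = 0.097082; exercise = 0.000000; V(0,0) = max -> 0.097082


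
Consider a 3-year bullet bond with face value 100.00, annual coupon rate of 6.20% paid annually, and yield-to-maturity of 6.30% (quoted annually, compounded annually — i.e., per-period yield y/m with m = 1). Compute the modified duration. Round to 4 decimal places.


Coupon per period c = face * coupon_rate / m = 6.200000
Periods per year m = 1; per-period yield y/m = 0.063000
Number of cashflows N = 3
Cashflows (t years, CF_t, discount factor 1/(1+y/m)^(m*t), PV):
  t = 1.0000: CF_t = 6.200000, DF = 0.940734, PV = 5.832549
  t = 2.0000: CF_t = 6.200000, DF = 0.884980, PV = 5.486876
  t = 3.0000: CF_t = 106.200000, DF = 0.832531, PV = 88.414750
Price P = sum_t PV_t = 99.734176
First compute Macaulay numerator sum_t t * PV_t:
  t * PV_t at t = 1.0000: 5.832549
  t * PV_t at t = 2.0000: 10.973752
  t * PV_t at t = 3.0000: 265.244250
Macaulay duration D = 282.050552 / 99.734176 = 2.828023
Modified duration = D / (1 + y/m) = 2.828023 / (1 + 0.063000) = 2.660417

Answer: Modified duration = 2.6604


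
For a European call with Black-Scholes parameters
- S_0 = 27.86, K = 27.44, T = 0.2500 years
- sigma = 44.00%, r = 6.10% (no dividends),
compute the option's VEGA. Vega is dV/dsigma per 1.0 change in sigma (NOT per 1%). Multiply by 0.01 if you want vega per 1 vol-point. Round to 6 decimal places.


d1 = 0.2483643886; d2 = 0.0283643886
phi(d1) = 0.3868257414; exp(-qT) = 1.0000000000; exp(-rT) = 0.9848656924
Vega = S * exp(-qT) * phi(d1) * sqrt(T) = 27.8600 * 1.0000000000 * 0.3868257414 * 0.5000000000 = 5.388483

Answer: Vega = 5.388483


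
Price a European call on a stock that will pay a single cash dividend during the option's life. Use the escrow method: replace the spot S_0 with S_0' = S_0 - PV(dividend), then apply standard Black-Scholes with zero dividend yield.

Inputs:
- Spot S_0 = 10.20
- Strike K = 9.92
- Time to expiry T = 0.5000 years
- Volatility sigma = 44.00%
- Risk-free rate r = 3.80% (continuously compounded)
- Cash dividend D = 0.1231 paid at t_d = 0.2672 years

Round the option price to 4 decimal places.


PV(D) = D * exp(-r * t_d) = 0.1231 * 0.98989777 = 0.12185642
S_0' = S_0 - PV(D) = 10.2000 - 0.12185642 = 10.07814358
d1 = (ln(S_0'/K) + (r + sigma^2/2)*T) / (sigma*sqrt(T)) = 0.26746686
d2 = d1 - sigma*sqrt(T) = -0.04366013
exp(-rT) = 0.98117936
N(d1) = 0.60544514; N(d2) = 0.48258766
C = S_0' * N(d1) - K * exp(-rT) * N(d2) = 10.07814358 * 0.60544514 - 9.9200 * 0.98117936 * 0.48258766 = 1.4046

Answer: Price = 1.4046


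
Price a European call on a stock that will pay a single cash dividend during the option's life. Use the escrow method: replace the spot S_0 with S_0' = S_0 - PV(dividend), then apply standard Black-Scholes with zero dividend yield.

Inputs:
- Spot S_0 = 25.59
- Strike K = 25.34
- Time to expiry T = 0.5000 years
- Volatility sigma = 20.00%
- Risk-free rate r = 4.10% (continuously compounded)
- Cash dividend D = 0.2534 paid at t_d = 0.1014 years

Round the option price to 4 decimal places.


PV(D) = D * exp(-r * t_d) = 0.2534 * 0.99585123 = 0.25234870
S_0' = S_0 - PV(D) = 25.5900 - 0.25234870 = 25.33765130
d1 = (ln(S_0'/K) + (r + sigma^2/2)*T) / (sigma*sqrt(T)) = 0.21501214
d2 = d1 - sigma*sqrt(T) = 0.07359078
exp(-rT) = 0.97970870
N(d1) = 0.58512107; N(d2) = 0.52933200
C = S_0' * N(d1) - K * exp(-rT) * N(d2) = 25.33765130 * 0.58512107 - 25.3400 * 0.97970870 * 0.52933200 = 1.6845

Answer: Price = 1.6845


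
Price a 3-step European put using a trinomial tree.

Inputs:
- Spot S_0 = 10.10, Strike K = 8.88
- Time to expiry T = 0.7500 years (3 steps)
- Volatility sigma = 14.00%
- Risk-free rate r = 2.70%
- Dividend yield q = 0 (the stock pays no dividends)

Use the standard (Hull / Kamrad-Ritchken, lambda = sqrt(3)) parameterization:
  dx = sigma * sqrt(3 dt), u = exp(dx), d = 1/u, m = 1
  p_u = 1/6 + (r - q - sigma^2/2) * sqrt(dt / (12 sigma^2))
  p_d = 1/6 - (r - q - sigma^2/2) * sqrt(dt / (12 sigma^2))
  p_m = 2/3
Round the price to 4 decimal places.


Answer: Price = V(0,0) = 0.0475

Derivation:
dt = T/N = 0.250000; dx = sigma*sqrt(3*dt) = 0.121244
u = exp(dx) = 1.128900; d = 1/u = 0.885818
p_u = 0.184400, p_m = 0.666667, p_d = 0.148934
Discount per step: exp(-r*dt) = 0.993273
Stock lattice S(k, j) with j the centered position index:
  k=0: S(0,+0) = 10.1000
  k=1: S(1,-1) = 8.9468; S(1,+0) = 10.1000; S(1,+1) = 11.4019
  k=2: S(2,-2) = 7.9252; S(2,-1) = 8.9468; S(2,+0) = 10.1000; S(2,+1) = 11.4019; S(2,+2) = 12.8716
  k=3: S(3,-3) = 7.0203; S(3,-2) = 7.9252; S(3,-1) = 8.9468; S(3,+0) = 10.1000; S(3,+1) = 11.4019; S(3,+2) = 12.8716; S(3,+3) = 14.5307
Terminal payoffs V(N, j) = max(K - S_T, 0):
  V(3,-3) = 1.859708; V(3,-2) = 0.954794; V(3,-1) = 0.000000; V(3,+0) = 0.000000; V(3,+1) = 0.000000; V(3,+2) = 0.000000; V(3,+3) = 0.000000
Backward induction: V(k, j) = exp(-r*dt) * [p_u * V(k+1, j+1) + p_m * V(k+1, j) + p_d * V(k+1, j-1)]
  V(2,-2) = exp(-r*dt) * [p_u*0.000000 + p_m*0.954794 + p_d*1.859708] = 0.907357
  V(2,-1) = exp(-r*dt) * [p_u*0.000000 + p_m*0.000000 + p_d*0.954794] = 0.141244
  V(2,+0) = exp(-r*dt) * [p_u*0.000000 + p_m*0.000000 + p_d*0.000000] = 0.000000
  V(2,+1) = exp(-r*dt) * [p_u*0.000000 + p_m*0.000000 + p_d*0.000000] = 0.000000
  V(2,+2) = exp(-r*dt) * [p_u*0.000000 + p_m*0.000000 + p_d*0.000000] = 0.000000
  V(1,-1) = exp(-r*dt) * [p_u*0.000000 + p_m*0.141244 + p_d*0.907357] = 0.227757
  V(1,+0) = exp(-r*dt) * [p_u*0.000000 + p_m*0.000000 + p_d*0.141244] = 0.020895
  V(1,+1) = exp(-r*dt) * [p_u*0.000000 + p_m*0.000000 + p_d*0.000000] = 0.000000
  V(0,+0) = exp(-r*dt) * [p_u*0.000000 + p_m*0.020895 + p_d*0.227757] = 0.047528


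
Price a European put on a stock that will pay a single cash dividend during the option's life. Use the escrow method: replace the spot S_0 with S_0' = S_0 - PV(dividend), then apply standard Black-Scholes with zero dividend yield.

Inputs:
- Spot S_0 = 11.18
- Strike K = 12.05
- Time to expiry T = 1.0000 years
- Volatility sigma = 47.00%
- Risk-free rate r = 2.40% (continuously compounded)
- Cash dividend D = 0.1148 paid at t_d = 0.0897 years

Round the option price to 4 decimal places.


Answer: Price = 2.4878

Derivation:
PV(D) = D * exp(-r * t_d) = 0.1148 * 0.99784952 = 0.11455312
S_0' = S_0 - PV(D) = 11.1800 - 0.11455312 = 11.06544688
d1 = (ln(S_0'/K) + (r + sigma^2/2)*T) / (sigma*sqrt(T)) = 0.10470787
d2 = d1 - sigma*sqrt(T) = -0.36529213
exp(-rT) = 0.97628571
N(-d1) = 0.45830381; N(-d2) = 0.64255332
P = K * exp(-rT) * N(-d2) - S_0' * N(-d1) = 12.0500 * 0.97628571 * 0.64255332 - 11.06544688 * 0.45830381 = 2.4878


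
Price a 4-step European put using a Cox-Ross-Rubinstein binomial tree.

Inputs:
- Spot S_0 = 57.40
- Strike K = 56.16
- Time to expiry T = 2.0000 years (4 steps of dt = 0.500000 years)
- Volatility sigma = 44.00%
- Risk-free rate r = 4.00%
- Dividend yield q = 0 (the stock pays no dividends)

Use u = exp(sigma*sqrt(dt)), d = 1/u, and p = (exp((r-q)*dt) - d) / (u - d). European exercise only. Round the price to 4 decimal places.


dt = T/N = 0.500000
u = exp(sigma*sqrt(dt)) = 1.364963; d = 1/u = 0.732621
p = (exp((r-q)*dt) - d) / (u - d) = 0.454787
Discount per step: exp(-r*dt) = 0.980199
Stock lattice S(k, i) with i counting down-moves:
  k=0: S(0,0) = 57.4000
  k=1: S(1,0) = 78.3488; S(1,1) = 42.0524
  k=2: S(2,0) = 106.9432; S(2,1) = 57.4000; S(2,2) = 30.8085
  k=3: S(3,0) = 145.9735; S(3,1) = 78.3488; S(3,2) = 42.0524; S(3,3) = 22.5709
  k=4: S(4,0) = 199.2484; S(4,1) = 106.9432; S(4,2) = 57.4000; S(4,3) = 30.8085; S(4,4) = 16.5359
Terminal payoffs V(N, i) = max(K - S_T, 0):
  V(4,0) = 0.000000; V(4,1) = 0.000000; V(4,2) = 0.000000; V(4,3) = 25.351509; V(4,4) = 39.624057
Backward induction: V(k, i) = exp(-r*dt) * [p * V(k+1, i) + (1-p) * V(k+1, i+1)].
  V(3,0) = exp(-r*dt) * [p*0.000000 + (1-p)*0.000000] = 0.000000
  V(3,1) = exp(-r*dt) * [p*0.000000 + (1-p)*0.000000] = 0.000000
  V(3,2) = exp(-r*dt) * [p*0.000000 + (1-p)*25.351509] = 13.548290
  V(3,3) = exp(-r*dt) * [p*25.351509 + (1-p)*39.624057] = 32.477015
  V(2,0) = exp(-r*dt) * [p*0.000000 + (1-p)*0.000000] = 0.000000
  V(2,1) = exp(-r*dt) * [p*0.000000 + (1-p)*13.548290] = 7.240443
  V(2,2) = exp(-r*dt) * [p*13.548290 + (1-p)*32.477015] = 23.395858
  V(1,0) = exp(-r*dt) * [p*0.000000 + (1-p)*7.240443] = 3.869420
  V(1,1) = exp(-r*dt) * [p*7.240443 + (1-p)*23.395858] = 15.730809
  V(0,0) = exp(-r*dt) * [p*3.869420 + (1-p)*15.730809] = 10.131734

Answer: Price = V(0,0) = 10.1317


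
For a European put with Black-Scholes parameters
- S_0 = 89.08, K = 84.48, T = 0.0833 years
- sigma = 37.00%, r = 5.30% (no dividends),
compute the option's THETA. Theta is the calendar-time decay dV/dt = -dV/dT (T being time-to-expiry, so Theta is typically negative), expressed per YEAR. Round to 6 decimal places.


Answer: Theta = -17.726570

Derivation:
d1 = 0.5912326275; d2 = 0.4844441918
phi(d1) = 0.3349692498; exp(-qT) = 1.0000000000; exp(-rT) = 0.9955948313
Theta = -S*exp(-qT)*phi(d1)*sigma/(2*sqrt(T)) + r*K*exp(-rT)*N(-d2) - q*S*exp(-qT)*N(-d1)
N(-d1) = 0.2771822820; N(-d2) = 0.3140353310; sqrt(T) = 0.2886173938
Term 1 = -89.0800 * 1.0000000000 * 0.3349692498 * 0.3700 / (2 * 0.2886173938) = -19.1264503160
Term 2 = 0.0530 * 84.4800 * 0.9955948313 * 0.3140353310 = 1.3998803577
Term 3 = 0 (no dividend yield, q = 0)
Theta = -19.1264503160 + (1.3998803577) + (0.0000000000) = -17.726570


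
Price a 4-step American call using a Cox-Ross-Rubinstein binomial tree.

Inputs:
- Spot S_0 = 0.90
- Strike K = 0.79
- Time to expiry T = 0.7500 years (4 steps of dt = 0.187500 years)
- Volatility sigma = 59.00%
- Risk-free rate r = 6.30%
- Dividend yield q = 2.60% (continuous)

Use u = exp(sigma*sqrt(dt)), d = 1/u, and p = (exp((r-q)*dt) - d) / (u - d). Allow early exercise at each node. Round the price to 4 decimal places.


Answer: Price = V(0,0) = 0.2412

Derivation:
dt = T/N = 0.187500
u = exp(sigma*sqrt(dt)) = 1.291078; d = 1/u = 0.774547
p = (exp((r-q)*dt) - d) / (u - d) = 0.449953
Discount per step: exp(-r*dt) = 0.988257
Stock lattice S(k, i) with i counting down-moves:
  k=0: S(0,0) = 0.9000
  k=1: S(1,0) = 1.1620; S(1,1) = 0.6971
  k=2: S(2,0) = 1.5002; S(2,1) = 0.9000; S(2,2) = 0.5399
  k=3: S(3,0) = 1.9369; S(3,1) = 1.1620; S(3,2) = 0.6971; S(3,3) = 0.4182
  k=4: S(4,0) = 2.5006; S(4,1) = 1.5002; S(4,2) = 0.9000; S(4,3) = 0.5399; S(4,4) = 0.3239
Terminal payoffs V(N, i) = max(S_T - K, 0):
  V(4,0) = 1.710647; V(4,1) = 0.710194; V(4,2) = 0.110000; V(4,3) = 0.000000; V(4,4) = 0.000000
Backward induction: V(k, i) = exp(-r*dt) * [p * V(k+1, i) + (1-p) * V(k+1, i+1)]; then take max(V_cont, immediate exercise) for American.
  V(3,0) = exp(-r*dt) * [p*1.710647 + (1-p)*0.710194] = 1.146725; exercise = 1.146867; V(3,0) = max -> 1.146867
  V(3,1) = exp(-r*dt) * [p*0.710194 + (1-p)*0.110000] = 0.375596; exercise = 0.371970; V(3,1) = max -> 0.375596
  V(3,2) = exp(-r*dt) * [p*0.110000 + (1-p)*0.000000] = 0.048914; exercise = 0.000000; V(3,2) = max -> 0.048914
  V(3,3) = exp(-r*dt) * [p*0.000000 + (1-p)*0.000000] = 0.000000; exercise = 0.000000; V(3,3) = max -> 0.000000
  V(2,0) = exp(-r*dt) * [p*1.146867 + (1-p)*0.375596] = 0.714147; exercise = 0.710194; V(2,0) = max -> 0.714147
  V(2,1) = exp(-r*dt) * [p*0.375596 + (1-p)*0.048914] = 0.193605; exercise = 0.110000; V(2,1) = max -> 0.193605
  V(2,2) = exp(-r*dt) * [p*0.048914 + (1-p)*0.000000] = 0.021750; exercise = 0.000000; V(2,2) = max -> 0.021750
  V(1,0) = exp(-r*dt) * [p*0.714147 + (1-p)*0.193605] = 0.422801; exercise = 0.371970; V(1,0) = max -> 0.422801
  V(1,1) = exp(-r*dt) * [p*0.193605 + (1-p)*0.021750] = 0.097914; exercise = 0.000000; V(1,1) = max -> 0.097914
  V(0,0) = exp(-r*dt) * [p*0.422801 + (1-p)*0.097914] = 0.241231; exercise = 0.110000; V(0,0) = max -> 0.241231


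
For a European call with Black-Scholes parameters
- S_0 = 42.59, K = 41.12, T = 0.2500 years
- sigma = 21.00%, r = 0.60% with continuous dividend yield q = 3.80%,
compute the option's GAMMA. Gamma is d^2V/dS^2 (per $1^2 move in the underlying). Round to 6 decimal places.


d1 = 0.3108320266; d2 = 0.2058320266
phi(d1) = 0.3801281647; exp(-qT) = 0.9905449824; exp(-rT) = 0.9985011244
Gamma = exp(-qT) * phi(d1) / (S * sigma * sqrt(T)) = 0.9905449824 * 0.3801281647 / (42.5900 * 0.2100 * 0.5000000000) = 0.084199

Answer: Gamma = 0.084199


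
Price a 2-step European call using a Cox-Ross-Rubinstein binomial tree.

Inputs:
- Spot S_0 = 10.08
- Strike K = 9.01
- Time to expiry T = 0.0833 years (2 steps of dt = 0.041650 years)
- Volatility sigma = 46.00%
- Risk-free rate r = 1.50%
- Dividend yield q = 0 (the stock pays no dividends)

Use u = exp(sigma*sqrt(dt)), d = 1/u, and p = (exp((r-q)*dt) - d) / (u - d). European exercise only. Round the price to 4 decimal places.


dt = T/N = 0.041650
u = exp(sigma*sqrt(dt)) = 1.098426; d = 1/u = 0.910394
p = (exp((r-q)*dt) - d) / (u - d) = 0.479871
Discount per step: exp(-r*dt) = 0.999375
Stock lattice S(k, i) with i counting down-moves:
  k=0: S(0,0) = 10.0800
  k=1: S(1,0) = 11.0721; S(1,1) = 9.1768
  k=2: S(2,0) = 12.1619; S(2,1) = 10.0800; S(2,2) = 8.3545
Terminal payoffs V(N, i) = max(S_T - K, 0):
  V(2,0) = 3.151922; V(2,1) = 1.070000; V(2,2) = 0.000000
Backward induction: V(k, i) = exp(-r*dt) * [p * V(k+1, i) + (1-p) * V(k+1, i+1)].
  V(1,0) = exp(-r*dt) * [p*3.151922 + (1-p)*1.070000] = 2.067762
  V(1,1) = exp(-r*dt) * [p*1.070000 + (1-p)*0.000000] = 0.513142
  V(0,0) = exp(-r*dt) * [p*2.067762 + (1-p)*0.513142] = 1.258373

Answer: Price = V(0,0) = 1.2584


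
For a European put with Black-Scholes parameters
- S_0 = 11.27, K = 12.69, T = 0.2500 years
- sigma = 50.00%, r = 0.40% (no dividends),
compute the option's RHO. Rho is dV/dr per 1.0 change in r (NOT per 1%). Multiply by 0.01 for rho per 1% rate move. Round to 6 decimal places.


Answer: Rho = -2.295562

Derivation:
d1 = -0.3456798147; d2 = -0.5956798147
phi(d1) = 0.3758046568; exp(-qT) = 1.0000000000; exp(-rT) = 0.9990004998
N(-d2) = 0.7243054273
Rho = -K*T*exp(-rT)*N(-d2) = -12.6900 * 0.2500 * 0.9990004998 * 0.7243054273 = -2.295562


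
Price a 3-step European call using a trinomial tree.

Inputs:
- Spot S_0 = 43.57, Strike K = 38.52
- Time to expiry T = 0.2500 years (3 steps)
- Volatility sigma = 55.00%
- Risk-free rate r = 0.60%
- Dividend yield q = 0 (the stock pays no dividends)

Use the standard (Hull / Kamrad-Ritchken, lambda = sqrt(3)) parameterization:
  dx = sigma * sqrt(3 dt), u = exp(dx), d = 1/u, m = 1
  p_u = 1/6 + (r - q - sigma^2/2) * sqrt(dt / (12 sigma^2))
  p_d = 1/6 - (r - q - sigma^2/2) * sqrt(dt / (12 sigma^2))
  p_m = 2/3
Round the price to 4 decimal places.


Answer: Price = V(0,0) = 7.6262

Derivation:
dt = T/N = 0.083333; dx = sigma*sqrt(3*dt) = 0.275000
u = exp(dx) = 1.316531; d = 1/u = 0.759572
p_u = 0.144659, p_m = 0.666667, p_d = 0.188674
Discount per step: exp(-r*dt) = 0.999500
Stock lattice S(k, j) with j the centered position index:
  k=0: S(0,+0) = 43.5700
  k=1: S(1,-1) = 33.0946; S(1,+0) = 43.5700; S(1,+1) = 57.3612
  k=2: S(2,-2) = 25.1377; S(2,-1) = 33.0946; S(2,+0) = 43.5700; S(2,+1) = 57.3612; S(2,+2) = 75.5178
  k=3: S(3,-3) = 19.0939; S(3,-2) = 25.1377; S(3,-1) = 33.0946; S(3,+0) = 43.5700; S(3,+1) = 57.3612; S(3,+2) = 75.5178; S(3,+3) = 99.4215
Terminal payoffs V(N, j) = max(S_T - K, 0):
  V(3,-3) = 0.000000; V(3,-2) = 0.000000; V(3,-1) = 0.000000; V(3,+0) = 5.050000; V(3,+1) = 18.841242; V(3,+2) = 36.997834; V(3,+3) = 60.901545
Backward induction: V(k, j) = exp(-r*dt) * [p_u * V(k+1, j+1) + p_m * V(k+1, j) + p_d * V(k+1, j-1)]
  V(2,-2) = exp(-r*dt) * [p_u*0.000000 + p_m*0.000000 + p_d*0.000000] = 0.000000
  V(2,-1) = exp(-r*dt) * [p_u*5.050000 + p_m*0.000000 + p_d*0.000000] = 0.730163
  V(2,+0) = exp(-r*dt) * [p_u*18.841242 + p_m*5.050000 + p_d*0.000000] = 6.089178
  V(2,+1) = exp(-r*dt) * [p_u*36.997834 + p_m*18.841242 + p_d*5.050000] = 18.856275
  V(2,+2) = exp(-r*dt) * [p_u*60.901545 + p_m*36.997834 + p_d*18.841242] = 37.011531
  V(1,-1) = exp(-r*dt) * [p_u*6.089178 + p_m*0.730163 + p_d*0.000000] = 1.366947
  V(1,+0) = exp(-r*dt) * [p_u*18.856275 + p_m*6.089178 + p_d*0.730163] = 6.921485
  V(1,+1) = exp(-r*dt) * [p_u*37.011531 + p_m*18.856275 + p_d*6.089178] = 19.064241
  V(0,+0) = exp(-r*dt) * [p_u*19.064241 + p_m*6.921485 + p_d*1.366947] = 7.626233


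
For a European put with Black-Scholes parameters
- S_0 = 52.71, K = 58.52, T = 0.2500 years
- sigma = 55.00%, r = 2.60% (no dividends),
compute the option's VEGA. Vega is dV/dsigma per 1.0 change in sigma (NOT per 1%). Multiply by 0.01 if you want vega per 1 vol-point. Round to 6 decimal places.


d1 = -0.2190941283; d2 = -0.4940941283
phi(d1) = 0.3894812117; exp(-qT) = 1.0000000000; exp(-rT) = 0.9935210793
Vega = S * exp(-qT) * phi(d1) * sqrt(T) = 52.7100 * 1.0000000000 * 0.3894812117 * 0.5000000000 = 10.264777

Answer: Vega = 10.264777


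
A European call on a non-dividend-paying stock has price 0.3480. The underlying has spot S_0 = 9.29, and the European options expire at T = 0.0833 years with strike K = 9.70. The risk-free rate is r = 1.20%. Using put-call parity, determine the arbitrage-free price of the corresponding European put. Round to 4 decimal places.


Answer: Put price = 0.7483

Derivation:
Put-call parity: C - P = S_0 * exp(-qT) - K * exp(-rT).
S_0 * exp(-qT) = 9.2900 * 1.00000000 = 9.29000000
K * exp(-rT) = 9.7000 * 0.99900090 = 9.69030872
P = C - S*exp(-qT) + K*exp(-rT)
P = 0.3480 - 9.29000000 + 9.69030872 = 0.7483


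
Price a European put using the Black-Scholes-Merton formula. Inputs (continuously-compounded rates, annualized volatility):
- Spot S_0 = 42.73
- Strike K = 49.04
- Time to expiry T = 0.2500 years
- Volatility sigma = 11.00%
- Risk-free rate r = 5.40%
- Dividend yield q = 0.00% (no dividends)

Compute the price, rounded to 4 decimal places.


d1 = (ln(S/K) + (r - q + 0.5*sigma^2) * T) / (sigma * sqrt(T)) = -2.23131894
d2 = d1 - sigma * sqrt(T) = -2.28631894
exp(-rT) = 0.98659072; exp(-qT) = 1.00000000
P = K * exp(-rT) * N(-d2) - S_0 * exp(-qT) * N(-d1)
N(-d1) = 0.98717000; N(-d2) = 0.98888220
P = 49.0400 * 0.98659072 * 0.98888220 - 42.7300 * 1.00000000 * 0.98717000 = 5.6627

Answer: Price = 5.6627


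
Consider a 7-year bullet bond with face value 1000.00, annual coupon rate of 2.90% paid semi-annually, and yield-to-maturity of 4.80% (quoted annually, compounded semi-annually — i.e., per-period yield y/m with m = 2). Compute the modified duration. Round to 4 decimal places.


Coupon per period c = face * coupon_rate / m = 14.500000
Periods per year m = 2; per-period yield y/m = 0.024000
Number of cashflows N = 14
Cashflows (t years, CF_t, discount factor 1/(1+y/m)^(m*t), PV):
  t = 0.5000: CF_t = 14.500000, DF = 0.976562, PV = 14.160156
  t = 1.0000: CF_t = 14.500000, DF = 0.953674, PV = 13.828278
  t = 1.5000: CF_t = 14.500000, DF = 0.931323, PV = 13.504177
  t = 2.0000: CF_t = 14.500000, DF = 0.909495, PV = 13.187673
  t = 2.5000: CF_t = 14.500000, DF = 0.888178, PV = 12.878587
  t = 3.0000: CF_t = 14.500000, DF = 0.867362, PV = 12.576745
  t = 3.5000: CF_t = 14.500000, DF = 0.847033, PV = 12.281978
  t = 4.0000: CF_t = 14.500000, DF = 0.827181, PV = 11.994119
  t = 4.5000: CF_t = 14.500000, DF = 0.807794, PV = 11.713007
  t = 5.0000: CF_t = 14.500000, DF = 0.788861, PV = 11.438483
  t = 5.5000: CF_t = 14.500000, DF = 0.770372, PV = 11.170394
  t = 6.0000: CF_t = 14.500000, DF = 0.752316, PV = 10.908588
  t = 6.5000: CF_t = 14.500000, DF = 0.734684, PV = 10.652918
  t = 7.0000: CF_t = 1014.500000, DF = 0.717465, PV = 727.868054
Price P = sum_t PV_t = 888.163155
First compute Macaulay numerator sum_t t * PV_t:
  t * PV_t at t = 0.5000: 7.080078
  t * PV_t at t = 1.0000: 13.828278
  t * PV_t at t = 1.5000: 20.256266
  t * PV_t at t = 2.0000: 26.375346
  t * PV_t at t = 2.5000: 32.196468
  t * PV_t at t = 3.0000: 37.730236
  t * PV_t at t = 3.5000: 42.986922
  t * PV_t at t = 4.0000: 47.976476
  t * PV_t at t = 4.5000: 52.708530
  t * PV_t at t = 5.0000: 57.192416
  t * PV_t at t = 5.5000: 61.437165
  t * PV_t at t = 6.0000: 65.451525
  t * PV_t at t = 6.5000: 69.243964
  t * PV_t at t = 7.0000: 5095.076375
Macaulay duration D = 5629.540044 / 888.163155 = 6.338408
Modified duration = D / (1 + y/m) = 6.338408 / (1 + 0.024000) = 6.189851

Answer: Modified duration = 6.1899


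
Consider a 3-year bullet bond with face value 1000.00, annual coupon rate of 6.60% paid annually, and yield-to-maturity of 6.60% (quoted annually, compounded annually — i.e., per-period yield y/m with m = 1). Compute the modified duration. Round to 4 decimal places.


Answer: Modified duration = 2.6436

Derivation:
Coupon per period c = face * coupon_rate / m = 66.000000
Periods per year m = 1; per-period yield y/m = 0.066000
Number of cashflows N = 3
Cashflows (t years, CF_t, discount factor 1/(1+y/m)^(m*t), PV):
  t = 1.0000: CF_t = 66.000000, DF = 0.938086, PV = 61.913696
  t = 2.0000: CF_t = 66.000000, DF = 0.880006, PV = 58.080390
  t = 3.0000: CF_t = 1066.000000, DF = 0.825521, PV = 880.005914
Price P = sum_t PV_t = 1000.000000
First compute Macaulay numerator sum_t t * PV_t:
  t * PV_t at t = 1.0000: 61.913696
  t * PV_t at t = 2.0000: 116.160781
  t * PV_t at t = 3.0000: 2640.017741
Macaulay duration D = 2818.092218 / 1000.000000 = 2.818092
Modified duration = D / (1 + y/m) = 2.818092 / (1 + 0.066000) = 2.643614


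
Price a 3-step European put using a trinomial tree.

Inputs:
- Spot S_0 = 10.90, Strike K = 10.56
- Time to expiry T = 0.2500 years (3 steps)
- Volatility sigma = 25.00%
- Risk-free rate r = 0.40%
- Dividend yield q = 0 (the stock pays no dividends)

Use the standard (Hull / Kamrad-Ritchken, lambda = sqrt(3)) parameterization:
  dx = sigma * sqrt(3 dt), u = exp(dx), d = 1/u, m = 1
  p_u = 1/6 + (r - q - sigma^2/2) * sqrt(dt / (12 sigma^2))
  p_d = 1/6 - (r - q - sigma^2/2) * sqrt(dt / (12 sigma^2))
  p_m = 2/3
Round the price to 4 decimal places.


dt = T/N = 0.083333; dx = sigma*sqrt(3*dt) = 0.125000
u = exp(dx) = 1.133148; d = 1/u = 0.882497
p_u = 0.157583, p_m = 0.666667, p_d = 0.175750
Discount per step: exp(-r*dt) = 0.999667
Stock lattice S(k, j) with j the centered position index:
  k=0: S(0,+0) = 10.9000
  k=1: S(1,-1) = 9.6192; S(1,+0) = 10.9000; S(1,+1) = 12.3513
  k=2: S(2,-2) = 8.4889; S(2,-1) = 9.6192; S(2,+0) = 10.9000; S(2,+1) = 12.3513; S(2,+2) = 13.9959
  k=3: S(3,-3) = 7.4915; S(3,-2) = 8.4889; S(3,-1) = 9.6192; S(3,+0) = 10.9000; S(3,+1) = 12.3513; S(3,+2) = 13.9959; S(3,+3) = 15.8594
Terminal payoffs V(N, j) = max(K - S_T, 0):
  V(3,-3) = 3.068547; V(3,-2) = 2.071071; V(3,-1) = 0.940784; V(3,+0) = 0.000000; V(3,+1) = 0.000000; V(3,+2) = 0.000000; V(3,+3) = 0.000000
Backward induction: V(k, j) = exp(-r*dt) * [p_u * V(k+1, j+1) + p_m * V(k+1, j) + p_d * V(k+1, j-1)]
  V(2,-2) = exp(-r*dt) * [p_u*0.940784 + p_m*2.071071 + p_d*3.068547] = 2.067574
  V(2,-1) = exp(-r*dt) * [p_u*0.000000 + p_m*0.940784 + p_d*2.071071] = 0.990850
  V(2,+0) = exp(-r*dt) * [p_u*0.000000 + p_m*0.000000 + p_d*0.940784] = 0.165288
  V(2,+1) = exp(-r*dt) * [p_u*0.000000 + p_m*0.000000 + p_d*0.000000] = 0.000000
  V(2,+2) = exp(-r*dt) * [p_u*0.000000 + p_m*0.000000 + p_d*0.000000] = 0.000000
  V(1,-1) = exp(-r*dt) * [p_u*0.165288 + p_m*0.990850 + p_d*2.067574] = 1.049639
  V(1,+0) = exp(-r*dt) * [p_u*0.000000 + p_m*0.165288 + p_d*0.990850] = 0.284239
  V(1,+1) = exp(-r*dt) * [p_u*0.000000 + p_m*0.000000 + p_d*0.165288] = 0.029040
  V(0,+0) = exp(-r*dt) * [p_u*0.029040 + p_m*0.284239 + p_d*1.049639] = 0.378417

Answer: Price = V(0,0) = 0.3784


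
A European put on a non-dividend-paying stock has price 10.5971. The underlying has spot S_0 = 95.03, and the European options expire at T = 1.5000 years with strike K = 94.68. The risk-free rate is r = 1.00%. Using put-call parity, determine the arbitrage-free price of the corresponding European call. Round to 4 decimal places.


Answer: Call price = 12.3567

Derivation:
Put-call parity: C - P = S_0 * exp(-qT) - K * exp(-rT).
S_0 * exp(-qT) = 95.0300 * 1.00000000 = 95.03000000
K * exp(-rT) = 94.6800 * 0.98511194 = 93.27039844
C = P + S*exp(-qT) - K*exp(-rT)
C = 10.5971 + 95.03000000 - 93.27039844 = 12.3567


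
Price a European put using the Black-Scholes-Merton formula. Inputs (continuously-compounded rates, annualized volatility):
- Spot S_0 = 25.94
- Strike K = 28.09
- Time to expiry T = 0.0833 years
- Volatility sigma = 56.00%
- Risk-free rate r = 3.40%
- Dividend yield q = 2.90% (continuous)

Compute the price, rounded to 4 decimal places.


d1 = (ln(S/K) + (r - q + 0.5*sigma^2) * T) / (sigma * sqrt(T)) = -0.40927591
d2 = d1 - sigma * sqrt(T) = -0.57090165
exp(-rT) = 0.99717181; exp(-qT) = 0.99758722
P = K * exp(-rT) * N(-d2) - S_0 * exp(-qT) * N(-d1)
N(-d1) = 0.65883140; N(-d2) = 0.71596684
P = 28.0900 * 0.99717181 * 0.71596684 - 25.9400 * 0.99758722 * 0.65883140 = 3.0058

Answer: Price = 3.0058


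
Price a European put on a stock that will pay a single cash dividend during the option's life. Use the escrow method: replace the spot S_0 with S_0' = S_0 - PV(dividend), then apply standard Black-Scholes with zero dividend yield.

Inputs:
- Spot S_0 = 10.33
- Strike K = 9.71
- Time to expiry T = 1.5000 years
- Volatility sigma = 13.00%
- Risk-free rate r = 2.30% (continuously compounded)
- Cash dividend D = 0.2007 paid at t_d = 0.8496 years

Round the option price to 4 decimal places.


Answer: Price = 0.3140

Derivation:
PV(D) = D * exp(-r * t_d) = 0.2007 * 0.98064888 = 0.19681623
S_0' = S_0 - PV(D) = 10.3300 - 0.19681623 = 10.13318377
d1 = (ln(S_0'/K) + (r + sigma^2/2)*T) / (sigma*sqrt(T)) = 0.56422600
d2 = d1 - sigma*sqrt(T) = 0.40500917
exp(-rT) = 0.96608834
N(-d1) = 0.28630017; N(-d2) = 0.34273538
P = K * exp(-rT) * N(-d2) - S_0' * N(-d1) = 9.7100 * 0.96608834 * 0.34273538 - 10.13318377 * 0.28630017 = 0.3140


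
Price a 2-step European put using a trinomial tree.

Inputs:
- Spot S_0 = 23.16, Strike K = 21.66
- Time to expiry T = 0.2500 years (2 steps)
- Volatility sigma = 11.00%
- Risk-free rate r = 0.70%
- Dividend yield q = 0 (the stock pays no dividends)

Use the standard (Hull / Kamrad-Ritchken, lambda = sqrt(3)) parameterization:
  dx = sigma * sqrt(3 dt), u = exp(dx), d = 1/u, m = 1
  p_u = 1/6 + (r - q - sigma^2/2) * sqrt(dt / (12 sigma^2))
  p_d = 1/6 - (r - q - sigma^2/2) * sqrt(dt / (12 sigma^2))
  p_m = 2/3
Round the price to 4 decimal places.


dt = T/N = 0.125000; dx = sigma*sqrt(3*dt) = 0.067361
u = exp(dx) = 1.069682; d = 1/u = 0.934858
p_u = 0.167548, p_m = 0.666667, p_d = 0.165785
Discount per step: exp(-r*dt) = 0.999125
Stock lattice S(k, j) with j the centered position index:
  k=0: S(0,+0) = 23.1600
  k=1: S(1,-1) = 21.6513; S(1,+0) = 23.1600; S(1,+1) = 24.7738
  k=2: S(2,-2) = 20.2409; S(2,-1) = 21.6513; S(2,+0) = 23.1600; S(2,+1) = 24.7738; S(2,+2) = 26.5001
Terminal payoffs V(N, j) = max(K - S_T, 0):
  V(2,-2) = 1.419112; V(2,-1) = 0.008696; V(2,+0) = 0.000000; V(2,+1) = 0.000000; V(2,+2) = 0.000000
Backward induction: V(k, j) = exp(-r*dt) * [p_u * V(k+1, j+1) + p_m * V(k+1, j) + p_d * V(k+1, j-1)]
  V(1,-1) = exp(-r*dt) * [p_u*0.000000 + p_m*0.008696 + p_d*1.419112] = 0.240854
  V(1,+0) = exp(-r*dt) * [p_u*0.000000 + p_m*0.000000 + p_d*0.008696] = 0.001440
  V(1,+1) = exp(-r*dt) * [p_u*0.000000 + p_m*0.000000 + p_d*0.000000] = 0.000000
  V(0,+0) = exp(-r*dt) * [p_u*0.000000 + p_m*0.001440 + p_d*0.240854] = 0.040855

Answer: Price = V(0,0) = 0.0409


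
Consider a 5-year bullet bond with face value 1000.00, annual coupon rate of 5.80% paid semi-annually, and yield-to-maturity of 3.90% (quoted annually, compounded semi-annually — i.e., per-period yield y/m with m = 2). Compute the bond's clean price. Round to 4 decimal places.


Answer: Price = 1085.5582

Derivation:
Coupon per period c = face * coupon_rate / m = 29.000000
Periods per year m = 2; per-period yield y/m = 0.019500
Number of cashflows N = 10
Cashflows (t years, CF_t, discount factor 1/(1+y/m)^(m*t), PV):
  t = 0.5000: CF_t = 29.000000, DF = 0.980873, PV = 28.445316
  t = 1.0000: CF_t = 29.000000, DF = 0.962112, PV = 27.901242
  t = 1.5000: CF_t = 29.000000, DF = 0.943709, PV = 27.367574
  t = 2.0000: CF_t = 29.000000, DF = 0.925659, PV = 26.844114
  t = 2.5000: CF_t = 29.000000, DF = 0.907954, PV = 26.330666
  t = 3.0000: CF_t = 29.000000, DF = 0.890588, PV = 25.827039
  t = 3.5000: CF_t = 29.000000, DF = 0.873553, PV = 25.333045
  t = 4.0000: CF_t = 29.000000, DF = 0.856845, PV = 24.848499
  t = 4.5000: CF_t = 29.000000, DF = 0.840456, PV = 24.373221
  t = 5.0000: CF_t = 1029.000000, DF = 0.824380, PV = 848.287512
Price P = sum_t PV_t = 1085.558229
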